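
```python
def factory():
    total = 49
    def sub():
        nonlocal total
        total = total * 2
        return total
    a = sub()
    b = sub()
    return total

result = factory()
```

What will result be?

Step 1: total starts at 49.
Step 2: First sub(): total = 49 * 2 = 98.
Step 3: Second sub(): total = 98 * 2 = 196.
Step 4: result = 196

The answer is 196.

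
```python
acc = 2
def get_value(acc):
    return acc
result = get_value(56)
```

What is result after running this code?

Step 1: Global acc = 2.
Step 2: get_value(56) takes parameter acc = 56, which shadows the global.
Step 3: result = 56

The answer is 56.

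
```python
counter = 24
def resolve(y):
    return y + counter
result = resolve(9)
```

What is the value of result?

Step 1: counter = 24 is defined globally.
Step 2: resolve(9) uses parameter y = 9 and looks up counter from global scope = 24.
Step 3: result = 9 + 24 = 33

The answer is 33.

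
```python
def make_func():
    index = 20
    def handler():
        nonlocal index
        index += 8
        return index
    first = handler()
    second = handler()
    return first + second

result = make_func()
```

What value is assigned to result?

Step 1: index starts at 20.
Step 2: First call: index = 20 + 8 = 28, returns 28.
Step 3: Second call: index = 28 + 8 = 36, returns 36.
Step 4: result = 28 + 36 = 64

The answer is 64.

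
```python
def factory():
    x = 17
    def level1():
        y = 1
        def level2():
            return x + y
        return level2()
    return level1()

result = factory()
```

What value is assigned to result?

Step 1: x = 17 in factory. y = 1 in level1.
Step 2: level2() reads x = 17 and y = 1 from enclosing scopes.
Step 3: result = 17 + 1 = 18

The answer is 18.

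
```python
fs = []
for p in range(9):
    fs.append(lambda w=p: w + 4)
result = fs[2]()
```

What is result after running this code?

Step 1: Default argument w=p captures p's value at definition time.
Step 2: fs[2] was defined when p = 2, so w defaults to 2.
Step 3: result = 2 + 4 = 6 (default arg fixes the late binding issue)

The answer is 6.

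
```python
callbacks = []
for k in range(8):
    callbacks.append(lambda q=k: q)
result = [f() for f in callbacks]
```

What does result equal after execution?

Step 1: Default arg q=k captures k at each iteration.
Step 2: Each lambda has its own default: 0, 1, ..., 7.
Step 3: result = [0, 1, 2, 3, 4, 5, 6, 7]

The answer is [0, 1, 2, 3, 4, 5, 6, 7].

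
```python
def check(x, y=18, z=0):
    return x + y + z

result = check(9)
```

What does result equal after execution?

Step 1: check(9) uses defaults y = 18, z = 0.
Step 2: Returns 9 + 18 + 0 = 27.
Step 3: result = 27

The answer is 27.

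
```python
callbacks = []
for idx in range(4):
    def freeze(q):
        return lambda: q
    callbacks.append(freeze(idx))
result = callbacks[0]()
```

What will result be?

Step 1: freeze(idx) creates a new scope capturing q = idx at call time.
Step 2: callbacks[0] = freeze(0), so its lambda captures q = 0.
Step 3: result = 0 (closure factory fixes late binding)

The answer is 0.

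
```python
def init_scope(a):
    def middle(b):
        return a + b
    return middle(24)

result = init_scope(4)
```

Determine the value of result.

Step 1: init_scope(4) passes a = 4.
Step 2: middle(24) has b = 24, reads a = 4 from enclosing.
Step 3: result = 4 + 24 = 28

The answer is 28.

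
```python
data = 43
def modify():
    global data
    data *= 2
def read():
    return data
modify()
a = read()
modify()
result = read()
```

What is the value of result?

Step 1: data = 43.
Step 2: First modify(): data = 43 * 2 = 86.
Step 3: Second modify(): data = 86 * 2 = 172.
Step 4: read() returns 172

The answer is 172.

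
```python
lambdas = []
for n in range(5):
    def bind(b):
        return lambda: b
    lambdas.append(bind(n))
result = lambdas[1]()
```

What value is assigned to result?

Step 1: bind(n) creates a new scope capturing b = n at call time.
Step 2: lambdas[1] = bind(1), so its lambda captures b = 1.
Step 3: result = 1 (closure factory fixes late binding)

The answer is 1.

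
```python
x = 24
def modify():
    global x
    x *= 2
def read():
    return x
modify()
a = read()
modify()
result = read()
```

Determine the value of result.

Step 1: x = 24.
Step 2: First modify(): x = 24 * 2 = 48.
Step 3: Second modify(): x = 48 * 2 = 96.
Step 4: read() returns 96

The answer is 96.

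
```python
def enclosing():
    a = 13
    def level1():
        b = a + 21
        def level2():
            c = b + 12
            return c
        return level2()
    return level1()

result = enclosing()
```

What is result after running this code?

Step 1: a = 13. b = a + 21 = 34.
Step 2: c = b + 12 = 34 + 12 = 46.
Step 3: result = 46

The answer is 46.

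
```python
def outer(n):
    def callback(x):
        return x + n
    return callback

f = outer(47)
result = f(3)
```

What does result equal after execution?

Step 1: outer(47) creates a closure that captures n = 47.
Step 2: f(3) calls the closure with x = 3, returning 3 + 47 = 50.
Step 3: result = 50

The answer is 50.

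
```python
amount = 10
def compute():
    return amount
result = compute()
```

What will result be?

Step 1: amount = 10 is defined in the global scope.
Step 2: compute() looks up amount. No local amount exists, so Python checks the global scope via LEGB rule and finds amount = 10.
Step 3: result = 10

The answer is 10.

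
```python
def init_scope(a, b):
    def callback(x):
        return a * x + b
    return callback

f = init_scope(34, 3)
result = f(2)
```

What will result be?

Step 1: init_scope(34, 3) captures a = 34, b = 3.
Step 2: f(2) computes 34 * 2 + 3 = 71.
Step 3: result = 71

The answer is 71.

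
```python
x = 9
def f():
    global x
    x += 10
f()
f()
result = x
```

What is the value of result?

Step 1: x = 9.
Step 2: First f(): x = 9 + 10 = 19.
Step 3: Second f(): x = 19 + 10 = 29. result = 29

The answer is 29.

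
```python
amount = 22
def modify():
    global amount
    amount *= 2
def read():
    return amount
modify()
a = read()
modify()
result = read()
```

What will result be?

Step 1: amount = 22.
Step 2: First modify(): amount = 22 * 2 = 44.
Step 3: Second modify(): amount = 44 * 2 = 88.
Step 4: read() returns 88

The answer is 88.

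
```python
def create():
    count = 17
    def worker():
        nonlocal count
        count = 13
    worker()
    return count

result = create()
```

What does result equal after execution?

Step 1: create() sets count = 17.
Step 2: worker() uses nonlocal to reassign count = 13.
Step 3: result = 13

The answer is 13.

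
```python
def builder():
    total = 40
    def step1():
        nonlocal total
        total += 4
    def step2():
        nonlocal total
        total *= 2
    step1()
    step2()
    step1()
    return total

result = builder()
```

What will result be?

Step 1: total = 40.
Step 2: step1(): total = 40 + 4 = 44.
Step 3: step2(): total = 44 * 2 = 88.
Step 4: step1(): total = 88 + 4 = 92. result = 92

The answer is 92.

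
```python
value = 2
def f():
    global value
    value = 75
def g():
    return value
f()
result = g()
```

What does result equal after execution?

Step 1: value = 2.
Step 2: f() sets global value = 75.
Step 3: g() reads global value = 75. result = 75

The answer is 75.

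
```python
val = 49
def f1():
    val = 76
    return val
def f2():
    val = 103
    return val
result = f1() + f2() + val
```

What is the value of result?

Step 1: Each function shadows global val with its own local.
Step 2: f1() returns 76, f2() returns 103.
Step 3: Global val = 49 is unchanged. result = 76 + 103 + 49 = 228

The answer is 228.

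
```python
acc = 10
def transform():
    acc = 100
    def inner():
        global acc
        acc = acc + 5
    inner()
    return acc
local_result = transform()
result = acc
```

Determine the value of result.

Step 1: Global acc = 10. transform() creates local acc = 100.
Step 2: inner() declares global acc and adds 5: global acc = 10 + 5 = 15.
Step 3: transform() returns its local acc = 100 (unaffected by inner).
Step 4: result = global acc = 15

The answer is 15.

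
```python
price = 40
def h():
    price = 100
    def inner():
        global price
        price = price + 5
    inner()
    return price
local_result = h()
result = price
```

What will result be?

Step 1: Global price = 40. h() creates local price = 100.
Step 2: inner() declares global price and adds 5: global price = 40 + 5 = 45.
Step 3: h() returns its local price = 100 (unaffected by inner).
Step 4: result = global price = 45

The answer is 45.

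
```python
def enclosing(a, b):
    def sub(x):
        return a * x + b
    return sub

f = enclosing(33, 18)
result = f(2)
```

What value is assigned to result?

Step 1: enclosing(33, 18) captures a = 33, b = 18.
Step 2: f(2) computes 33 * 2 + 18 = 84.
Step 3: result = 84

The answer is 84.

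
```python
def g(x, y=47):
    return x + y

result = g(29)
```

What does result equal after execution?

Step 1: g(29) uses default y = 47.
Step 2: Returns 29 + 47 = 76.
Step 3: result = 76

The answer is 76.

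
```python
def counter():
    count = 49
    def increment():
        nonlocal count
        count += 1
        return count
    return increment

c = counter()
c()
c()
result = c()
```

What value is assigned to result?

Step 1: counter() creates closure with count = 49.
Step 2: Each c() call increments count via nonlocal. After 3 calls: 49 + 3 = 52.
Step 3: result = 52

The answer is 52.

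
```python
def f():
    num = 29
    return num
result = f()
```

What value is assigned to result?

Step 1: f() defines num = 29 in its local scope.
Step 2: return num finds the local variable num = 29.
Step 3: result = 29

The answer is 29.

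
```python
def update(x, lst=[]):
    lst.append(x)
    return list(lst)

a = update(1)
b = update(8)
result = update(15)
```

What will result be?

Step 1: Default list is shared. list() creates copies for return values.
Step 2: Internal list grows: [1] -> [1, 8] -> [1, 8, 15].
Step 3: result = [1, 8, 15]

The answer is [1, 8, 15].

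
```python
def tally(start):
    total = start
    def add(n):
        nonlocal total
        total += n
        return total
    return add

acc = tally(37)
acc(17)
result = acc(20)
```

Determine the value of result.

Step 1: tally(37) creates closure with total = 37.
Step 2: First acc(17): total = 37 + 17 = 54.
Step 3: Second acc(20): total = 54 + 20 = 74. result = 74

The answer is 74.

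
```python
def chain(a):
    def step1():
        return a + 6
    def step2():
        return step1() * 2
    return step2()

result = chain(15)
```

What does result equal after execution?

Step 1: chain(15) captures a = 15.
Step 2: step2() calls step1() which returns 15 + 6 = 21.
Step 3: step2() returns 21 * 2 = 42

The answer is 42.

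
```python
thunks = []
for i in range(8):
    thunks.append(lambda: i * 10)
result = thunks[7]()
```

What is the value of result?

Step 1: All lambdas reference the same variable i (late binding).
Step 2: After the loop, i = 7. Every lambda returns i * 10.
Step 3: thunks[7]() = 7 * 10 = 70

The answer is 70.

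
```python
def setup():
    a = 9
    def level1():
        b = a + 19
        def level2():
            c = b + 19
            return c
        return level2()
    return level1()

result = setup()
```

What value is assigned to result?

Step 1: a = 9. b = a + 19 = 28.
Step 2: c = b + 19 = 28 + 19 = 47.
Step 3: result = 47

The answer is 47.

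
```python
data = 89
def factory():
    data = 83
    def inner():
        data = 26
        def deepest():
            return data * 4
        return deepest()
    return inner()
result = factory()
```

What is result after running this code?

Step 1: deepest() looks up data through LEGB: not local, finds data = 26 in enclosing inner().
Step 2: Returns 26 * 4 = 104.
Step 3: result = 104

The answer is 104.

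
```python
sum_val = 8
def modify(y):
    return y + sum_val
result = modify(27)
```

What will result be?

Step 1: sum_val = 8 is defined globally.
Step 2: modify(27) uses parameter y = 27 and looks up sum_val from global scope = 8.
Step 3: result = 27 + 8 = 35

The answer is 35.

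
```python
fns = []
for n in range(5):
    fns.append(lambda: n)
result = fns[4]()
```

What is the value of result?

Step 1: The loop creates 5 lambdas, all referencing the same variable n.
Step 2: After the loop, n = 4 (final value).
Step 3: fns[4]() looks up n at call time and finds 4. This is the late binding gotcha. result = 4

The answer is 4.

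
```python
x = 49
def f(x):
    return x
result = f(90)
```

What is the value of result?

Step 1: Global x = 49.
Step 2: f(90) takes parameter x = 90, which shadows the global.
Step 3: result = 90

The answer is 90.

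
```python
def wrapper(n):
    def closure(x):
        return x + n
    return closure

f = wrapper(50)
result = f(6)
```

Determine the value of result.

Step 1: wrapper(50) creates a closure that captures n = 50.
Step 2: f(6) calls the closure with x = 6, returning 6 + 50 = 56.
Step 3: result = 56

The answer is 56.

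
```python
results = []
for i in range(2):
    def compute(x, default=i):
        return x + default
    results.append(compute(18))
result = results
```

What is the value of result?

Step 1: Default argument default=i is evaluated at function definition time.
Step 2: Each iteration creates compute with default = current i value.
Step 3: compute(18) returns 18 + default. results = [18, 19]

The answer is [18, 19].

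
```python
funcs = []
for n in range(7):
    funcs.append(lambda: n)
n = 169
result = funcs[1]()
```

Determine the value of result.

Step 1: Lambdas capture the variable n by reference, not by value.
Step 2: After the loop, n is reassigned to 169.
Step 3: funcs[1]() looks up the current n = 169. result = 169

The answer is 169.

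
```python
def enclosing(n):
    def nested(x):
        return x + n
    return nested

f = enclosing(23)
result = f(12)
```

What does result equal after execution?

Step 1: enclosing(23) creates a closure that captures n = 23.
Step 2: f(12) calls the closure with x = 12, returning 12 + 23 = 35.
Step 3: result = 35

The answer is 35.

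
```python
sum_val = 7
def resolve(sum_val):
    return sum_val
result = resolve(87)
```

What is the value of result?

Step 1: Global sum_val = 7.
Step 2: resolve(87) takes parameter sum_val = 87, which shadows the global.
Step 3: result = 87

The answer is 87.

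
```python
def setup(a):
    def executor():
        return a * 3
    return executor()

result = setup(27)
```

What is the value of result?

Step 1: setup(27) binds parameter a = 27.
Step 2: executor() accesses a = 27 from enclosing scope.
Step 3: result = 27 * 3 = 81

The answer is 81.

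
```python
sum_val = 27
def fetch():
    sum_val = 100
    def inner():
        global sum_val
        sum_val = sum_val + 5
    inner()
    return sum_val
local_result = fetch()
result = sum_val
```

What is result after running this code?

Step 1: Global sum_val = 27. fetch() creates local sum_val = 100.
Step 2: inner() declares global sum_val and adds 5: global sum_val = 27 + 5 = 32.
Step 3: fetch() returns its local sum_val = 100 (unaffected by inner).
Step 4: result = global sum_val = 32

The answer is 32.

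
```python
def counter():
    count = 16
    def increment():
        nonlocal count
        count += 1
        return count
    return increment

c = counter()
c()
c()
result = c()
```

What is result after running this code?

Step 1: counter() creates closure with count = 16.
Step 2: Each c() call increments count via nonlocal. After 3 calls: 16 + 3 = 19.
Step 3: result = 19

The answer is 19.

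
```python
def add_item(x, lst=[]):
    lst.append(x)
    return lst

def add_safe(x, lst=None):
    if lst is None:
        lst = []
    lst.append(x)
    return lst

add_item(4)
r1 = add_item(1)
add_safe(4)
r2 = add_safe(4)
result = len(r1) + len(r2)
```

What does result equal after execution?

Step 1: add_item shares mutable default: after 2 calls, lst = [4, 1], len = 2.
Step 2: add_safe creates fresh list each time: r2 = [4], len = 1.
Step 3: result = 2 + 1 = 3

The answer is 3.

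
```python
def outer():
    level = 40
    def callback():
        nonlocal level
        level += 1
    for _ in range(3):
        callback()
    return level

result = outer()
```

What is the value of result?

Step 1: level = 40.
Step 2: callback() is called 3 times in a loop, each adding 1 via nonlocal.
Step 3: level = 40 + 1 * 3 = 43

The answer is 43.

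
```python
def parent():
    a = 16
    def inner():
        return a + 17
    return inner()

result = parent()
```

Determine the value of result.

Step 1: parent() defines a = 16.
Step 2: inner() reads a = 16 from enclosing scope, returns 16 + 17 = 33.
Step 3: result = 33

The answer is 33.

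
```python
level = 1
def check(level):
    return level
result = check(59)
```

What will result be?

Step 1: Global level = 1.
Step 2: check(59) takes parameter level = 59, which shadows the global.
Step 3: result = 59

The answer is 59.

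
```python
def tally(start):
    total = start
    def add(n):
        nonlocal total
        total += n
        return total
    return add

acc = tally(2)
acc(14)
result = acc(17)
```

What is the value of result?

Step 1: tally(2) creates closure with total = 2.
Step 2: First acc(14): total = 2 + 14 = 16.
Step 3: Second acc(17): total = 16 + 17 = 33. result = 33

The answer is 33.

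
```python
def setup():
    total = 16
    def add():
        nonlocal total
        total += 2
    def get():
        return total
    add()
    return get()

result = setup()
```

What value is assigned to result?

Step 1: total = 16. add() modifies it via nonlocal, get() reads it.
Step 2: add() makes total = 16 + 2 = 18.
Step 3: get() returns 18. result = 18

The answer is 18.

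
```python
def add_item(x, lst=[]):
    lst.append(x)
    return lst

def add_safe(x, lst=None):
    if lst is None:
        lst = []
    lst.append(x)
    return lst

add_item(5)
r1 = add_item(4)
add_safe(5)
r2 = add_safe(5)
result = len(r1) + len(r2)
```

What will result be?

Step 1: add_item shares mutable default: after 2 calls, lst = [5, 4], len = 2.
Step 2: add_safe creates fresh list each time: r2 = [5], len = 1.
Step 3: result = 2 + 1 = 3

The answer is 3.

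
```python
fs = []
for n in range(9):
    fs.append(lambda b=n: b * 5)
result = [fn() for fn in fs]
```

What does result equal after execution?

Step 1: Default arg b=n captures n at each iteration.
Step 2: fs[k] has b defaulting to k, returns k * 5.
Step 3: result = [0, 5, 10, 15, 20, 25, 30, 35, 40]

The answer is [0, 5, 10, 15, 20, 25, 30, 35, 40].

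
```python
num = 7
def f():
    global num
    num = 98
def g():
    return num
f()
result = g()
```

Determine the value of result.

Step 1: num = 7.
Step 2: f() sets global num = 98.
Step 3: g() reads global num = 98. result = 98

The answer is 98.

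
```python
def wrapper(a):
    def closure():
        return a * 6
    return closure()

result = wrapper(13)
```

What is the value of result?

Step 1: wrapper(13) binds parameter a = 13.
Step 2: closure() accesses a = 13 from enclosing scope.
Step 3: result = 13 * 6 = 78

The answer is 78.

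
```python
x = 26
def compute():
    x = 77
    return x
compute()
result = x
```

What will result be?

Step 1: x = 26 globally.
Step 2: compute() creates a LOCAL x = 77 (no global keyword!).
Step 3: The global x is unchanged. result = 26

The answer is 26.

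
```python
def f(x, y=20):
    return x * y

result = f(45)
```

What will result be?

Step 1: f(45) uses default y = 20.
Step 2: Returns 45 * 20 = 900.
Step 3: result = 900

The answer is 900.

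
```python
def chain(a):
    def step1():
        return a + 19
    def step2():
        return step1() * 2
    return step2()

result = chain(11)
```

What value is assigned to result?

Step 1: chain(11) captures a = 11.
Step 2: step2() calls step1() which returns 11 + 19 = 30.
Step 3: step2() returns 30 * 2 = 60

The answer is 60.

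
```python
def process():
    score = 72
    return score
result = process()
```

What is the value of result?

Step 1: process() defines score = 72 in its local scope.
Step 2: return score finds the local variable score = 72.
Step 3: result = 72

The answer is 72.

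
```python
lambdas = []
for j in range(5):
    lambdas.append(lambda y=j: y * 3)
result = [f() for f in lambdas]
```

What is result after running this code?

Step 1: Default arg y=j captures j at each iteration.
Step 2: lambdas[k] has y defaulting to k, returns k * 3.
Step 3: result = [0, 3, 6, 9, 12]

The answer is [0, 3, 6, 9, 12].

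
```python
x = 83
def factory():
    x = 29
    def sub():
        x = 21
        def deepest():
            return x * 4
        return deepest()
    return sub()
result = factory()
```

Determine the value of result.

Step 1: deepest() looks up x through LEGB: not local, finds x = 21 in enclosing sub().
Step 2: Returns 21 * 4 = 84.
Step 3: result = 84

The answer is 84.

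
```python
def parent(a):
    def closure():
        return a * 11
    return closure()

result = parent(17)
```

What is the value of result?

Step 1: parent(17) binds parameter a = 17.
Step 2: closure() accesses a = 17 from enclosing scope.
Step 3: result = 17 * 11 = 187

The answer is 187.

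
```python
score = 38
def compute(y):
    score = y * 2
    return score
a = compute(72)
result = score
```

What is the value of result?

Step 1: Global score = 38.
Step 2: compute(72) creates local score = 72 * 2 = 144.
Step 3: Global score unchanged because no global keyword. result = 38

The answer is 38.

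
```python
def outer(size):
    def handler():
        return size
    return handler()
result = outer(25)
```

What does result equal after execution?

Step 1: outer(25) binds parameter size = 25.
Step 2: handler() looks up size in enclosing scope and finds the parameter size = 25.
Step 3: result = 25

The answer is 25.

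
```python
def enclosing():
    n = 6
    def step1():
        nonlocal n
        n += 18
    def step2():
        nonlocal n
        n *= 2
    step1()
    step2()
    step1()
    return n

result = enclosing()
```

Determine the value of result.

Step 1: n = 6.
Step 2: step1(): n = 6 + 18 = 24.
Step 3: step2(): n = 24 * 2 = 48.
Step 4: step1(): n = 48 + 18 = 66. result = 66

The answer is 66.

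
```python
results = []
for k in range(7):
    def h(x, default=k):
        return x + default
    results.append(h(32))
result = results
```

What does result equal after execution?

Step 1: Default argument default=k is evaluated at function definition time.
Step 2: Each iteration creates h with default = current k value.
Step 3: h(32) returns 32 + default. results = [32, 33, 34, 35, 36, 37, 38]

The answer is [32, 33, 34, 35, 36, 37, 38].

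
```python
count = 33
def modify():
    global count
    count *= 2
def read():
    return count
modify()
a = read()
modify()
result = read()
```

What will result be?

Step 1: count = 33.
Step 2: First modify(): count = 33 * 2 = 66.
Step 3: Second modify(): count = 66 * 2 = 132.
Step 4: read() returns 132

The answer is 132.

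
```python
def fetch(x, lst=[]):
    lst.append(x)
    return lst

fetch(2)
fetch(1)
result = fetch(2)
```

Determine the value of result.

Step 1: Mutable default argument gotcha! The list [] is created once.
Step 2: Each call appends to the SAME list: [2], [2, 1], [2, 1, 2].
Step 3: result = [2, 1, 2]

The answer is [2, 1, 2].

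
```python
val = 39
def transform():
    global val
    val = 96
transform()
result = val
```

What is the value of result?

Step 1: val = 39 globally.
Step 2: transform() declares global val and sets it to 96.
Step 3: After transform(), global val = 96. result = 96

The answer is 96.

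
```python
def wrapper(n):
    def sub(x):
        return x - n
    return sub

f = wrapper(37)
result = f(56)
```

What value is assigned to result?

Step 1: wrapper(37) creates a closure capturing n = 37.
Step 2: f(56) computes 56 - 37 = 19.
Step 3: result = 19

The answer is 19.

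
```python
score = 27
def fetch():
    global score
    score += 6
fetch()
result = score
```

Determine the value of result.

Step 1: score = 27 globally.
Step 2: fetch() modifies global score: score += 6 = 33.
Step 3: result = 33

The answer is 33.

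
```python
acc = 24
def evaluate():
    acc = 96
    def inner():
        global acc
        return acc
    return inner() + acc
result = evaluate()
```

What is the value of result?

Step 1: Global acc = 24. evaluate() shadows with local acc = 96.
Step 2: inner() uses global keyword, so inner() returns global acc = 24.
Step 3: evaluate() returns 24 + 96 = 120

The answer is 120.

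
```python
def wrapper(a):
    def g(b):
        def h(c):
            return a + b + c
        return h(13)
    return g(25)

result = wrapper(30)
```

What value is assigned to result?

Step 1: a = 30, b = 25, c = 13 across three nested scopes.
Step 2: h() accesses all three via LEGB rule.
Step 3: result = 30 + 25 + 13 = 68

The answer is 68.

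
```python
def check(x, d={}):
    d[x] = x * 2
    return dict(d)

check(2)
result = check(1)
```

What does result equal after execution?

Step 1: Mutable default dict is shared across calls.
Step 2: First call adds 2: 4. Second call adds 1: 2.
Step 3: result = {2: 4, 1: 2}

The answer is {2: 4, 1: 2}.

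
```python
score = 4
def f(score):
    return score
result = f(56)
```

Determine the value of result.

Step 1: Global score = 4.
Step 2: f(56) takes parameter score = 56, which shadows the global.
Step 3: result = 56

The answer is 56.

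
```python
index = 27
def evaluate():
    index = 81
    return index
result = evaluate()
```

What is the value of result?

Step 1: Global index = 27.
Step 2: evaluate() creates local index = 81, shadowing the global.
Step 3: Returns local index = 81. result = 81

The answer is 81.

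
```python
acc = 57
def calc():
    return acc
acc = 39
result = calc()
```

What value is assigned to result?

Step 1: acc is first set to 57, then reassigned to 39.
Step 2: calc() is called after the reassignment, so it looks up the current global acc = 39.
Step 3: result = 39

The answer is 39.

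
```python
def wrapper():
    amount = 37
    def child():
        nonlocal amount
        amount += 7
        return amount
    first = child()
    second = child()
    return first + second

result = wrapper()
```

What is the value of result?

Step 1: amount starts at 37.
Step 2: First call: amount = 37 + 7 = 44, returns 44.
Step 3: Second call: amount = 44 + 7 = 51, returns 51.
Step 4: result = 44 + 51 = 95

The answer is 95.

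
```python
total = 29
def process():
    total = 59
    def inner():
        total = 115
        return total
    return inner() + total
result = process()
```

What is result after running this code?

Step 1: process() has local total = 59. inner() has local total = 115.
Step 2: inner() returns its local total = 115.
Step 3: process() returns 115 + its own total (59) = 174

The answer is 174.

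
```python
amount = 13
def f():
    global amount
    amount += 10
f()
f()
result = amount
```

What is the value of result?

Step 1: amount = 13.
Step 2: First f(): amount = 13 + 10 = 23.
Step 3: Second f(): amount = 23 + 10 = 33. result = 33

The answer is 33.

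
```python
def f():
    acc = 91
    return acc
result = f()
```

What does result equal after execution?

Step 1: f() defines acc = 91 in its local scope.
Step 2: return acc finds the local variable acc = 91.
Step 3: result = 91

The answer is 91.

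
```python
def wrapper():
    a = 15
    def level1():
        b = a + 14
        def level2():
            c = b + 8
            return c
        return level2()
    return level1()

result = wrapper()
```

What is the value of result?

Step 1: a = 15. b = a + 14 = 29.
Step 2: c = b + 8 = 29 + 8 = 37.
Step 3: result = 37

The answer is 37.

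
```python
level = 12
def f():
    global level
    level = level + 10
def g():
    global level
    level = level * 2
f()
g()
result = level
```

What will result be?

Step 1: level = 12.
Step 2: f() adds 10: level = 12 + 10 = 22.
Step 3: g() doubles: level = 22 * 2 = 44.
Step 4: result = 44

The answer is 44.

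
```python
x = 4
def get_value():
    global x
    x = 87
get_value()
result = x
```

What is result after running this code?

Step 1: x = 4 globally.
Step 2: get_value() declares global x and sets it to 87.
Step 3: After get_value(), global x = 87. result = 87

The answer is 87.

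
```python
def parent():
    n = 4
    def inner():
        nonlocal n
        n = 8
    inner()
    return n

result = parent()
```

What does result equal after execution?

Step 1: parent() sets n = 4.
Step 2: inner() uses nonlocal to reassign n = 8.
Step 3: result = 8

The answer is 8.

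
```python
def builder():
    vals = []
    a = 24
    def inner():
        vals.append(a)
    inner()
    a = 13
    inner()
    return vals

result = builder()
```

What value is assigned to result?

Step 1: a = 24. inner() appends current a to vals.
Step 2: First inner(): appends 24. Then a = 13.
Step 3: Second inner(): appends 13 (closure sees updated a). result = [24, 13]

The answer is [24, 13].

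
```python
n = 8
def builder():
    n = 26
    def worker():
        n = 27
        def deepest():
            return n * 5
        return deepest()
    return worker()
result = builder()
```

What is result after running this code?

Step 1: deepest() looks up n through LEGB: not local, finds n = 27 in enclosing worker().
Step 2: Returns 27 * 5 = 135.
Step 3: result = 135

The answer is 135.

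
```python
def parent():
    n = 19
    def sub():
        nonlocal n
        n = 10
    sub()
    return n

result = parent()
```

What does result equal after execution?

Step 1: parent() sets n = 19.
Step 2: sub() uses nonlocal to reassign n = 10.
Step 3: result = 10

The answer is 10.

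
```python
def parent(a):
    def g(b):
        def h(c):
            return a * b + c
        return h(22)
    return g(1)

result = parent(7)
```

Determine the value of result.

Step 1: a = 7, b = 1, c = 22.
Step 2: h() computes a * b + c = 7 * 1 + 22 = 29.
Step 3: result = 29

The answer is 29.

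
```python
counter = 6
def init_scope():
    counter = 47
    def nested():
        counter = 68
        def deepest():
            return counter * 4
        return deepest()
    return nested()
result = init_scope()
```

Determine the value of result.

Step 1: deepest() looks up counter through LEGB: not local, finds counter = 68 in enclosing nested().
Step 2: Returns 68 * 4 = 272.
Step 3: result = 272

The answer is 272.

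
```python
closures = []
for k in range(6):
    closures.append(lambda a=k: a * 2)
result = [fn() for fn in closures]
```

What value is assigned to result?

Step 1: Default arg a=k captures k at each iteration.
Step 2: closures[k] has a defaulting to k, returns k * 2.
Step 3: result = [0, 2, 4, 6, 8, 10]

The answer is [0, 2, 4, 6, 8, 10].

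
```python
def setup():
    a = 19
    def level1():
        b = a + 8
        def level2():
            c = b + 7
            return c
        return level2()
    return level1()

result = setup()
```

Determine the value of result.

Step 1: a = 19. b = a + 8 = 27.
Step 2: c = b + 7 = 27 + 7 = 34.
Step 3: result = 34

The answer is 34.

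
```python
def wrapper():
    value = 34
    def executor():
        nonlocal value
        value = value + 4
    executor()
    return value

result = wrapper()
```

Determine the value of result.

Step 1: wrapper() sets value = 34.
Step 2: executor() uses nonlocal to modify value in wrapper's scope: value = 34 + 4 = 38.
Step 3: wrapper() returns the modified value = 38

The answer is 38.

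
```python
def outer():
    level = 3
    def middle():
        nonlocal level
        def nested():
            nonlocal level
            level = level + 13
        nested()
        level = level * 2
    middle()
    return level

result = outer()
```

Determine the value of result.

Step 1: level = 3.
Step 2: nested() adds 13: level = 3 + 13 = 16.
Step 3: middle() doubles: level = 16 * 2 = 32.
Step 4: result = 32

The answer is 32.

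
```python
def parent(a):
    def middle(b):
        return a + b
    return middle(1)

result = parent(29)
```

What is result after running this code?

Step 1: parent(29) passes a = 29.
Step 2: middle(1) has b = 1, reads a = 29 from enclosing.
Step 3: result = 29 + 1 = 30

The answer is 30.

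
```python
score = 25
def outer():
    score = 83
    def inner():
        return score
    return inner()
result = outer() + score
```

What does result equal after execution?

Step 1: Global score = 25. outer() shadows with score = 83.
Step 2: inner() returns enclosing score = 83. outer() = 83.
Step 3: result = 83 + global score (25) = 108

The answer is 108.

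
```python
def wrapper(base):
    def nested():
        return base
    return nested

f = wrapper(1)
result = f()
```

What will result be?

Step 1: wrapper(1) creates closure capturing base = 1.
Step 2: f() returns the captured base = 1.
Step 3: result = 1

The answer is 1.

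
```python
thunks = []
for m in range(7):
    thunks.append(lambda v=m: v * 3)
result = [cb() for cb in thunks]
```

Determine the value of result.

Step 1: Default arg v=m captures m at each iteration.
Step 2: thunks[k] has v defaulting to k, returns k * 3.
Step 3: result = [0, 3, 6, 9, 12, 15, 18]

The answer is [0, 3, 6, 9, 12, 15, 18].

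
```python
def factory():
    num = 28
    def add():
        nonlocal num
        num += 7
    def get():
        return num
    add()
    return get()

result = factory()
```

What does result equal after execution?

Step 1: num = 28. add() modifies it via nonlocal, get() reads it.
Step 2: add() makes num = 28 + 7 = 35.
Step 3: get() returns 35. result = 35

The answer is 35.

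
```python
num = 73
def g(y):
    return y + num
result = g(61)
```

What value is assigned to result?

Step 1: num = 73 is defined globally.
Step 2: g(61) uses parameter y = 61 and looks up num from global scope = 73.
Step 3: result = 61 + 73 = 134

The answer is 134.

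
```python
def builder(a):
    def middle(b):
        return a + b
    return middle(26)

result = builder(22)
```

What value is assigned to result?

Step 1: builder(22) passes a = 22.
Step 2: middle(26) has b = 26, reads a = 22 from enclosing.
Step 3: result = 22 + 26 = 48

The answer is 48.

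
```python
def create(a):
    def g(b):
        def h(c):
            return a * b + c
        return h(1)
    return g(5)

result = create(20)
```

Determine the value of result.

Step 1: a = 20, b = 5, c = 1.
Step 2: h() computes a * b + c = 20 * 5 + 1 = 101.
Step 3: result = 101

The answer is 101.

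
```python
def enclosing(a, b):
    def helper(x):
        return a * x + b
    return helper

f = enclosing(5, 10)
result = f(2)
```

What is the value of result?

Step 1: enclosing(5, 10) captures a = 5, b = 10.
Step 2: f(2) computes 5 * 2 + 10 = 20.
Step 3: result = 20

The answer is 20.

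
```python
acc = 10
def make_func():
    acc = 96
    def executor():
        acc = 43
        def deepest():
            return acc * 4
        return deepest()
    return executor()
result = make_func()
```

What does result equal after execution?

Step 1: deepest() looks up acc through LEGB: not local, finds acc = 43 in enclosing executor().
Step 2: Returns 43 * 4 = 172.
Step 3: result = 172

The answer is 172.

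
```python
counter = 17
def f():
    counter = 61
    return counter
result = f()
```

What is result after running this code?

Step 1: Global counter = 17.
Step 2: f() creates local counter = 61, shadowing the global.
Step 3: Returns local counter = 61. result = 61

The answer is 61.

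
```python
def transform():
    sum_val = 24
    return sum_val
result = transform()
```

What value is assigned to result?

Step 1: transform() defines sum_val = 24 in its local scope.
Step 2: return sum_val finds the local variable sum_val = 24.
Step 3: result = 24

The answer is 24.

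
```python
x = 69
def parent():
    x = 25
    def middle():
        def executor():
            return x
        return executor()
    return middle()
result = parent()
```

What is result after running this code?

Step 1: parent() defines x = 25. middle() and executor() have no local x.
Step 2: executor() checks local (none), enclosing middle() (none), enclosing parent() and finds x = 25.
Step 3: result = 25

The answer is 25.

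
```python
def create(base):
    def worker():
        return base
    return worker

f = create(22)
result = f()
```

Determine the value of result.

Step 1: create(22) creates closure capturing base = 22.
Step 2: f() returns the captured base = 22.
Step 3: result = 22

The answer is 22.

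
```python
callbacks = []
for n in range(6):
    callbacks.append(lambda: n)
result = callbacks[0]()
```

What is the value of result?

Step 1: The loop creates 6 lambdas, all referencing the same variable n.
Step 2: After the loop, n = 5 (final value).
Step 3: callbacks[0]() looks up n at call time and finds 5. This is the late binding gotcha. result = 5

The answer is 5.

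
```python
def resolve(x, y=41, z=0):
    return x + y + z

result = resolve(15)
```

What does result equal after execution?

Step 1: resolve(15) uses defaults y = 41, z = 0.
Step 2: Returns 15 + 41 + 0 = 56.
Step 3: result = 56

The answer is 56.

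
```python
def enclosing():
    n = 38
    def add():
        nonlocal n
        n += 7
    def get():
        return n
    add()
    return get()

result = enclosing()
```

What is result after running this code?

Step 1: n = 38. add() modifies it via nonlocal, get() reads it.
Step 2: add() makes n = 38 + 7 = 45.
Step 3: get() returns 45. result = 45

The answer is 45.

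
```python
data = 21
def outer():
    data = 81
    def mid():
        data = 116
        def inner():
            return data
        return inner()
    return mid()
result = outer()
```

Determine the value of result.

Step 1: Three levels of shadowing: global 21, outer 81, mid 116.
Step 2: inner() finds data = 116 in enclosing mid() scope.
Step 3: result = 116

The answer is 116.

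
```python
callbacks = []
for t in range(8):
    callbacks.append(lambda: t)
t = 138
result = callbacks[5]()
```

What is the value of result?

Step 1: Lambdas capture the variable t by reference, not by value.
Step 2: After the loop, t is reassigned to 138.
Step 3: callbacks[5]() looks up the current t = 138. result = 138

The answer is 138.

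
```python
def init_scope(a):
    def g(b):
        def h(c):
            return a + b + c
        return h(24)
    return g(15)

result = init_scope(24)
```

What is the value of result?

Step 1: a = 24, b = 15, c = 24 across three nested scopes.
Step 2: h() accesses all three via LEGB rule.
Step 3: result = 24 + 15 + 24 = 63

The answer is 63.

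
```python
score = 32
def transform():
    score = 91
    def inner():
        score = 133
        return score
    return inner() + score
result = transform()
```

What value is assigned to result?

Step 1: transform() has local score = 91. inner() has local score = 133.
Step 2: inner() returns its local score = 133.
Step 3: transform() returns 133 + its own score (91) = 224

The answer is 224.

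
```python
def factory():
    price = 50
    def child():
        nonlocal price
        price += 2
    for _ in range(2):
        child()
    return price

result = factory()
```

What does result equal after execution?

Step 1: price = 50.
Step 2: child() is called 2 times in a loop, each adding 2 via nonlocal.
Step 3: price = 50 + 2 * 2 = 54

The answer is 54.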